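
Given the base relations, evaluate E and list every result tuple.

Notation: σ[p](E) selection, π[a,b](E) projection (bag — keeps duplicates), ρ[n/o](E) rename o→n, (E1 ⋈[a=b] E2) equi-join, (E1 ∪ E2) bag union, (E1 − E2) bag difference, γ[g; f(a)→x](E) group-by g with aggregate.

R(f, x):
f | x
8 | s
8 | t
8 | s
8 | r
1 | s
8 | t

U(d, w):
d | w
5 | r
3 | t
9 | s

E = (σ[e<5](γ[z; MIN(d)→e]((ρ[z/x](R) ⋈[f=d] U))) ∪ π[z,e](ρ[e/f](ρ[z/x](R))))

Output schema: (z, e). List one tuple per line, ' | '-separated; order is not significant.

Row counts bottom-up:
  R → 6
  ρ[z/x](R) → 6
  U → 3
  (ρ[z/x](R) ⋈[f=d] U) → 0
  γ[z; MIN(d)→e]((ρ[z/x](R) ⋈[f=d] U)) → 0
  σ[e<5](γ[z; MIN(d)→e]((ρ[z/x](R) ⋈[f=d] U))) → 0
  R → 6
  ρ[z/x](R) → 6
  ρ[e/f](ρ[z/x](R)) → 6
  π[z,e](ρ[e/f](ρ[z/x](R))) → 6
  (σ[e<5](γ[z; MIN(d)→e]((ρ[z/x](R) ⋈[f=d] U))) ∪ π[z,e](ρ[e/f](ρ[z/x](R)))) → 6

== RESULT ==
z | e
r | 8
s | 1
s | 8
s | 8
t | 8
t | 8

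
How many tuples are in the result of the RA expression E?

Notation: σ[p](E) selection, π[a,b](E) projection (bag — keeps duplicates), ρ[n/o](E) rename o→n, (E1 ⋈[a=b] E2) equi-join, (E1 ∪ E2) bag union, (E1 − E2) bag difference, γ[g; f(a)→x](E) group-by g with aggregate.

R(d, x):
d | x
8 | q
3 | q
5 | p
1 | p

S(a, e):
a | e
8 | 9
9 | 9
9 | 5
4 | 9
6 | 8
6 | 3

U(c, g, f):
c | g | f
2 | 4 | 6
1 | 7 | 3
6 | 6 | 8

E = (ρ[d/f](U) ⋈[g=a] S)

Per-node cardinality:
  U → 3
  ρ[d/f](U) → 3
  S → 6
  (ρ[d/f](U) ⋈[g=a] S) → 3

|E| = 3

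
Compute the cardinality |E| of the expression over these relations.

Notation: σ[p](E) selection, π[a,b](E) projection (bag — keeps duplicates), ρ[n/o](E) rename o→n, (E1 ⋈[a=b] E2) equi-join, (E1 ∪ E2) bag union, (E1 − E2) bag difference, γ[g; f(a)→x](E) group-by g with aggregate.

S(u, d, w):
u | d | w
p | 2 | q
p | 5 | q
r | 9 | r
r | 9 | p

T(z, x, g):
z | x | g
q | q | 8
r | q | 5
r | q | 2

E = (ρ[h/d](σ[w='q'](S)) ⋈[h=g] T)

Stepwise |·|:
  S → 4
  σ[w='q'](S) → 2
  ρ[h/d](σ[w='q'](S)) → 2
  T → 3
  (ρ[h/d](σ[w='q'](S)) ⋈[h=g] T) → 2

|E| = 2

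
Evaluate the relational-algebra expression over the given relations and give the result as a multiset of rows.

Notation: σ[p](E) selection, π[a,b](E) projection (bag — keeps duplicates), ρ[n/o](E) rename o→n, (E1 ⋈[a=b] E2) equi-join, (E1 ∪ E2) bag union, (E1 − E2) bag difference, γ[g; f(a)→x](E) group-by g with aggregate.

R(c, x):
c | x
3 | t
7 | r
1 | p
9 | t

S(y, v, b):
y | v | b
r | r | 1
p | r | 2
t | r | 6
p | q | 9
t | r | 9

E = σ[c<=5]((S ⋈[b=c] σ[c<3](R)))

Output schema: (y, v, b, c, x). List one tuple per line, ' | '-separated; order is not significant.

Per-node cardinality:
  S → 5
  R → 4
  σ[c<3](R) → 1
  (S ⋈[b=c] σ[c<3](R)) → 1
  σ[c<=5]((S ⋈[b=c] σ[c<3](R))) → 1

== RESULT ==
y | v | b | c | x
r | r | 1 | 1 | p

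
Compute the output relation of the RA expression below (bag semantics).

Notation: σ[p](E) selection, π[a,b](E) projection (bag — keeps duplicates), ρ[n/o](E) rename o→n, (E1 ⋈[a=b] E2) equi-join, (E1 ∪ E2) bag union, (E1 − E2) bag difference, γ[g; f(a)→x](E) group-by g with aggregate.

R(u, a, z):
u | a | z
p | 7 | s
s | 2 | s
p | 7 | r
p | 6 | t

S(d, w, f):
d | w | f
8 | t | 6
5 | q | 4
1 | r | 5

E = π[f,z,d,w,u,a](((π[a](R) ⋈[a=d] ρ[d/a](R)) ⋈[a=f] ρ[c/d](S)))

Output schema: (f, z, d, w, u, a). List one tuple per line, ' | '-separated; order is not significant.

Per-node cardinality:
  R → 4
  π[a](R) → 4
  R → 4
  ρ[d/a](R) → 4
  (π[a](R) ⋈[a=d] ρ[d/a](R)) → 6
  S → 3
  ρ[c/d](S) → 3
  ((π[a](R) ⋈[a=d] ρ[d/a](R)) ⋈[a=f] ρ[c/d](S)) → 1
  π[f,z,d,w,u,a](((π[a](R) ⋈[a=d] ρ[d/a](R)) ⋈[a=f] ρ[c/d](S))) → 1

== RESULT ==
f | z | d | w | u | a
6 | t | 6 | t | p | 6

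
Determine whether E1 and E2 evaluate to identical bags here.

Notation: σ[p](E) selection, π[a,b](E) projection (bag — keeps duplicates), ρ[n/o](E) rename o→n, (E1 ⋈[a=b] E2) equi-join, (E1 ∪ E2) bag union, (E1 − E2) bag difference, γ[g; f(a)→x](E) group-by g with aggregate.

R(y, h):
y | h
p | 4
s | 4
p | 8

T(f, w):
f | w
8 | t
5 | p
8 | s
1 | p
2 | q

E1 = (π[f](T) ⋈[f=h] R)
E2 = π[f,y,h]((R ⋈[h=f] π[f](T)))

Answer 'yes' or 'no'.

E1 stepwise |·|:
  T → 5
  π[f](T) → 5
  R → 3
  (π[f](T) ⋈[f=h] R) → 2
E2 stepwise |·|:
  R → 3
  T → 5
  π[f](T) → 5
  (R ⋈[h=f] π[f](T)) → 2
  π[f,y,h]((R ⋈[h=f] π[f](T))) → 2

E1 and E2 produce the same multiset:
f | y | h
8 | p | 8
8 | p | 8

yes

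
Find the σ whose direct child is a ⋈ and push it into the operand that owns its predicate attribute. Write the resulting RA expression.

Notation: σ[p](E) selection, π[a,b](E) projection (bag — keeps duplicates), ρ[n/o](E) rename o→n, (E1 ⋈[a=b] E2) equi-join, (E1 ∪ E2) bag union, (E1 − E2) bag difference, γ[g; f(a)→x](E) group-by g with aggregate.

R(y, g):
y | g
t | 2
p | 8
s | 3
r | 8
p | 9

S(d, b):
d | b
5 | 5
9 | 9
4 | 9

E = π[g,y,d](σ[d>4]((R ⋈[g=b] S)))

σ filters on d, owned by the right side.
E' = π[g,y,d]((R ⋈[g=b] σ[d>4](S)))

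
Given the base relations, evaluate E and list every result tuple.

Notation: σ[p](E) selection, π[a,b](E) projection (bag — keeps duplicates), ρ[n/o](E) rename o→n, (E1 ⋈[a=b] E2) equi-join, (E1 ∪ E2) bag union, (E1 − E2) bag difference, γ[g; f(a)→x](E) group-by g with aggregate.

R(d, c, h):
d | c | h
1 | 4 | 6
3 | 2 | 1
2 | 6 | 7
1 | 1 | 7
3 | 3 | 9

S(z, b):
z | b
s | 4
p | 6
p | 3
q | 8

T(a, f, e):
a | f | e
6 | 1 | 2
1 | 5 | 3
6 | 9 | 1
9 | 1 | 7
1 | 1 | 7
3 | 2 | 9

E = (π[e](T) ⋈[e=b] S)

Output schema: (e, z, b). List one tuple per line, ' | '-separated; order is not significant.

Stepwise |·|:
  T → 6
  π[e](T) → 6
  S → 4
  (π[e](T) ⋈[e=b] S) → 1

== RESULT ==
e | z | b
3 | p | 3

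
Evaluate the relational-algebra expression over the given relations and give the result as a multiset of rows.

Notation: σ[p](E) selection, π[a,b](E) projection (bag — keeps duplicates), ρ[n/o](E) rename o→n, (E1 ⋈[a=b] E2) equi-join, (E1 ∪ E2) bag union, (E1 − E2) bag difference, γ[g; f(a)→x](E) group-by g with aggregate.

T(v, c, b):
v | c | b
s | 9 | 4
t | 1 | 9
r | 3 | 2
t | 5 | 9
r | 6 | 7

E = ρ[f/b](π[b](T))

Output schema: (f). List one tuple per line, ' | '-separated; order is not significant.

Subexpression sizes:
  T → 5
  π[b](T) → 5
  ρ[f/b](π[b](T)) → 5

== RESULT ==
f
2
4
7
9
9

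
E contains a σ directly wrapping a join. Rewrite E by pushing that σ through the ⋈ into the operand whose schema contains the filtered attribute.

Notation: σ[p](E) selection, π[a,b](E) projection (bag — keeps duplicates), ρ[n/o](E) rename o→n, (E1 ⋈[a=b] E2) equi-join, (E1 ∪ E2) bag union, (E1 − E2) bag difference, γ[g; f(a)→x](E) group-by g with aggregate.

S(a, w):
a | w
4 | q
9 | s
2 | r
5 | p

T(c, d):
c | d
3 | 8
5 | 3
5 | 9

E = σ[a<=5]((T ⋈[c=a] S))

σ filters on a, owned by the right side.
E' = (T ⋈[c=a] σ[a<=5](S))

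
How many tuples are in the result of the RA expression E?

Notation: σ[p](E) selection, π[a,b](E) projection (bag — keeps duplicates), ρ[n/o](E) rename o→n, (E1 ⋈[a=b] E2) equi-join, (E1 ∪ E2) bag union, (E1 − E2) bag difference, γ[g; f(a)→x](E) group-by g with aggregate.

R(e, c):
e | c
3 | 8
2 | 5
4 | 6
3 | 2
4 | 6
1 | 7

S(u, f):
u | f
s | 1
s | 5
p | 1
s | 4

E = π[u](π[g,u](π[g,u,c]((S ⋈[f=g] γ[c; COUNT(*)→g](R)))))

Row counts bottom-up:
  S → 4
  R → 6
  γ[c; COUNT(*)→g](R) → 5
  (S ⋈[f=g] γ[c; COUNT(*)→g](R)) → 8
  π[g,u,c]((S ⋈[f=g] γ[c; COUNT(*)→g](R))) → 8
  π[g,u](π[g,u,c]((S ⋈[f=g] γ[c; COUNT(*)→g](R)))) → 8
  π[u](π[g,u](π[g,u,c]((S ⋈[f=g] γ[c; COUNT(*)→g](R))))) → 8

|E| = 8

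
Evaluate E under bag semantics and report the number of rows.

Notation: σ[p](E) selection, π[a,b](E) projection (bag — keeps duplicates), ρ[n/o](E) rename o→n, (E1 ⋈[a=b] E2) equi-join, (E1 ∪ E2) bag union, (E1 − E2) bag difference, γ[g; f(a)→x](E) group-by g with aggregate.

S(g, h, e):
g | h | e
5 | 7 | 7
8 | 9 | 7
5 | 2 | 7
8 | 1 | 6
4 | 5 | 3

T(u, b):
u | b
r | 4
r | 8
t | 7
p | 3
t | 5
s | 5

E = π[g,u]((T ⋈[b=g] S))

Subexpression sizes:
  T → 6
  S → 5
  (T ⋈[b=g] S) → 7
  π[g,u]((T ⋈[b=g] S)) → 7

|E| = 7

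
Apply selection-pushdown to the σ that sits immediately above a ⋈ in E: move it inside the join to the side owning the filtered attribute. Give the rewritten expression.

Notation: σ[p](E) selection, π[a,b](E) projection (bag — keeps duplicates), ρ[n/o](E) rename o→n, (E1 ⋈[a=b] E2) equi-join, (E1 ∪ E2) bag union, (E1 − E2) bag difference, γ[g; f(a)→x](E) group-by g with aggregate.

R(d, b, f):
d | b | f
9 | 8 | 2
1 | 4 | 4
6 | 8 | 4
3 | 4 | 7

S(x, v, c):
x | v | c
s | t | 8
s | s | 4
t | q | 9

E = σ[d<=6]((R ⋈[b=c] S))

σ filters on d, owned by the left side.
E' = (σ[d<=6](R) ⋈[b=c] S)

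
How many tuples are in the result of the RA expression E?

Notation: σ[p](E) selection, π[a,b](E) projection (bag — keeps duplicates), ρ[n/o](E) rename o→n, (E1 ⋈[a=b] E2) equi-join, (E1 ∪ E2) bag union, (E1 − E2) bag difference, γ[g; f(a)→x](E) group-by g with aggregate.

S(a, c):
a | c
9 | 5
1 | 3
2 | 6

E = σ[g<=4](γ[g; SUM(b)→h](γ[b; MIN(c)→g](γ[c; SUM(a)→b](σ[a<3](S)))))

Per-node cardinality:
  S → 3
  σ[a<3](S) → 2
  γ[c; SUM(a)→b](σ[a<3](S)) → 2
  γ[b; MIN(c)→g](γ[c; SUM(a)→b](σ[a<3](S))) → 2
  γ[g; SUM(b)→h](γ[b; MIN(c)→g](γ[c; SUM(a)→b](σ[a<3](S)))) → 2
  σ[g<=4](γ[g; SUM(b)→h](γ[b; MIN(c)→g](γ[c; SUM(a)→b](σ[a<3](S))))) → 1

|E| = 1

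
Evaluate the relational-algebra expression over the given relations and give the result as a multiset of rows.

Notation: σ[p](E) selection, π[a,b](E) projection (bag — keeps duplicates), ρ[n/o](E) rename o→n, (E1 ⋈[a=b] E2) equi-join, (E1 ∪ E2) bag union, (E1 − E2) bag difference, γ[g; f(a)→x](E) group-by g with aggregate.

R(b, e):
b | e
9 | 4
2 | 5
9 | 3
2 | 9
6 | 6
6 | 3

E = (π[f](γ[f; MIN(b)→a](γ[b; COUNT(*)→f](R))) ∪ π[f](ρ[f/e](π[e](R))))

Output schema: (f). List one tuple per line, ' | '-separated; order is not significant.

Per-node cardinality:
  R → 6
  γ[b; COUNT(*)→f](R) → 3
  γ[f; MIN(b)→a](γ[b; COUNT(*)→f](R)) → 1
  π[f](γ[f; MIN(b)→a](γ[b; COUNT(*)→f](R))) → 1
  R → 6
  π[e](R) → 6
  ρ[f/e](π[e](R)) → 6
  π[f](ρ[f/e](π[e](R))) → 6
  (π[f](γ[f; MIN(b)→a](γ[b; COUNT(*)→f](R))) ∪ π[f](ρ[f/e](π[e](R)))) → 7

== RESULT ==
f
2
3
3
4
5
6
9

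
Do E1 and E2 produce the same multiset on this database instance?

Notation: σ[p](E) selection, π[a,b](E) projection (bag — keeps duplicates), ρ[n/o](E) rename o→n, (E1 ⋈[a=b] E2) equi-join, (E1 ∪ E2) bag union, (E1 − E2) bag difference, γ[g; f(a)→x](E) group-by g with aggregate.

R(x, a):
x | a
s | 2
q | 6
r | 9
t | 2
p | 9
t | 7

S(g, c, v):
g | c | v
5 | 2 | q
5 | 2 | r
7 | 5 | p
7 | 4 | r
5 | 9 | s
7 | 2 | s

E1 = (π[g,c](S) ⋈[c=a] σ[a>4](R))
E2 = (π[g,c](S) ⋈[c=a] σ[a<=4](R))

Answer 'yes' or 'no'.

E1 subexpression sizes:
  S → 6
  π[g,c](S) → 6
  R → 6
  σ[a>4](R) → 4
  (π[g,c](S) ⋈[c=a] σ[a>4](R)) → 2
E2 subexpression sizes:
  S → 6
  π[g,c](S) → 6
  R → 6
  σ[a<=4](R) → 2
  (π[g,c](S) ⋈[c=a] σ[a<=4](R)) → 6

E1 result:
g | c | x | a
5 | 9 | p | 9
5 | 9 | r | 9
E2 result:
g | c | x | a
5 | 2 | s | 2
5 | 2 | s | 2
5 | 2 | t | 2
5 | 2 | t | 2
7 | 2 | s | 2
7 | 2 | t | 2
Witness: (5, 2, 't', 2) appears 0× in E1 but 2× in E2.

no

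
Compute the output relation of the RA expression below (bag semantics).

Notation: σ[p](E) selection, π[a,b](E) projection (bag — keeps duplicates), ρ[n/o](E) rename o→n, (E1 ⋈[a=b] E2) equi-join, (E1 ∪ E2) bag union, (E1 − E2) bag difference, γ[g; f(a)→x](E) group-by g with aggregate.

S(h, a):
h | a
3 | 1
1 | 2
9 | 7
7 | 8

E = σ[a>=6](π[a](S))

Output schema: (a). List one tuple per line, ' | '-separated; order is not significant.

Stepwise |·|:
  S → 4
  π[a](S) → 4
  σ[a>=6](π[a](S)) → 2

== RESULT ==
a
7
8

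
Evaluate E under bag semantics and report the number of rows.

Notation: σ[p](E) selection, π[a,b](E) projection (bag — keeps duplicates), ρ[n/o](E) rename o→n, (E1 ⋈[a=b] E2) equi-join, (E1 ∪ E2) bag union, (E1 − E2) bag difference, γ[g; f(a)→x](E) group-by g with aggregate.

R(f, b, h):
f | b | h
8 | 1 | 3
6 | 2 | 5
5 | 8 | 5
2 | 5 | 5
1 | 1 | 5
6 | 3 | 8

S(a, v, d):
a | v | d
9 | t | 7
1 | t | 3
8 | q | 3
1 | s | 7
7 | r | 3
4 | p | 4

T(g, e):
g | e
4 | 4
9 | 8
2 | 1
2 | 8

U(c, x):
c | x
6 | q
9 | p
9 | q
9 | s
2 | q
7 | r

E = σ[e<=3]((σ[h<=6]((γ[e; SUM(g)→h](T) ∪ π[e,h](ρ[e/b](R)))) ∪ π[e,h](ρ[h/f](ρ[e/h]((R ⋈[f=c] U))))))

Row counts bottom-up:
  T → 4
  γ[e; SUM(g)→h](T) → 3
  R → 6
  ρ[e/b](R) → 6
  π[e,h](ρ[e/b](R)) → 6
  (γ[e; SUM(g)→h](T) ∪ π[e,h](ρ[e/b](R))) → 9
  σ[h<=6]((γ[e; SUM(g)→h](T) ∪ π[e,h](ρ[e/b](R)))) → 7
  R → 6
  U → 6
  (R ⋈[f=c] U) → 3
  ρ[e/h]((R ⋈[f=c] U)) → 3
  ρ[h/f](ρ[e/h]((R ⋈[f=c] U))) → 3
  π[e,h](ρ[h/f](ρ[e/h]((R ⋈[f=c] U)))) → 3
  (σ[h<=6]((γ[e; SUM(g)→h](T) ∪ π[e,h](ρ[e/b](R)))) ∪ π[e,h](ρ[h/f](ρ[e/h]((R ⋈[f=c] U))))) → 10
  σ[e<=3]((σ[h<=6]((γ[e; SUM(g)→h](T) ∪ π[e,h](ρ[e/b](R)))) ∪ π[e,h](ρ[h/f](ρ[e/h]((R ⋈[f=c] U)))))) → 4

|E| = 4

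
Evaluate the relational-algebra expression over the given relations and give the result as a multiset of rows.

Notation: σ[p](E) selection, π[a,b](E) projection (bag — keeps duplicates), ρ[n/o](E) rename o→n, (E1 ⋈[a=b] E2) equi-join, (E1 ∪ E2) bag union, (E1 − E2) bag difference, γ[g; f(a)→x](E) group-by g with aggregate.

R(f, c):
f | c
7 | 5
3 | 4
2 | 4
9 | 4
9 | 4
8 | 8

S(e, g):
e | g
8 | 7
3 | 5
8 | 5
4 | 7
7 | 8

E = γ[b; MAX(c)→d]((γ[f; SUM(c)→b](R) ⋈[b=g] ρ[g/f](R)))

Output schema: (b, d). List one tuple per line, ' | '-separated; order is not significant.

Row counts bottom-up:
  R → 6
  γ[f; SUM(c)→b](R) → 5
  R → 6
  ρ[g/f](R) → 6
  (γ[f; SUM(c)→b](R) ⋈[b=g] ρ[g/f](R)) → 2
  γ[b; MAX(c)→d]((γ[f; SUM(c)→b](R) ⋈[b=g] ρ[g/f](R))) → 1

== RESULT ==
b | d
8 | 8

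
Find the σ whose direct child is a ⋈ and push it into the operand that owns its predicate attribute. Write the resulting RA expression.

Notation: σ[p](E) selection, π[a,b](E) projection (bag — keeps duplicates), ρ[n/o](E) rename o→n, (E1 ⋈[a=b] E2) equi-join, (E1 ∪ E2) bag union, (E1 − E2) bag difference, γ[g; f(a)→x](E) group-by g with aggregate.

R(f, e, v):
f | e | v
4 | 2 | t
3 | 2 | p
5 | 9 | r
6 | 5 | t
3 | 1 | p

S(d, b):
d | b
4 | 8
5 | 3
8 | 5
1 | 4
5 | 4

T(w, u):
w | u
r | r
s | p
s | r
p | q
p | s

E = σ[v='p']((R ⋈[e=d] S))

σ filters on v, owned by the left side.
E' = (σ[v='p'](R) ⋈[e=d] S)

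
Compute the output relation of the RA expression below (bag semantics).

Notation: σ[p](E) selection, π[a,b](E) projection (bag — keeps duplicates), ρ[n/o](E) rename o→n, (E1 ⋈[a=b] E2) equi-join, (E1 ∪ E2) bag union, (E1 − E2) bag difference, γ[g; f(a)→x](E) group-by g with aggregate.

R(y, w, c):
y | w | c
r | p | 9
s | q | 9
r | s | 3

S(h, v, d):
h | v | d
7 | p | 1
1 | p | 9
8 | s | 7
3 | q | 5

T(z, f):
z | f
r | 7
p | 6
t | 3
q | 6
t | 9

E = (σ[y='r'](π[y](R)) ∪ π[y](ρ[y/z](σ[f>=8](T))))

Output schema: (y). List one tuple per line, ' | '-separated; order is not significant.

Row counts bottom-up:
  R → 3
  π[y](R) → 3
  σ[y='r'](π[y](R)) → 2
  T → 5
  σ[f>=8](T) → 1
  ρ[y/z](σ[f>=8](T)) → 1
  π[y](ρ[y/z](σ[f>=8](T))) → 1
  (σ[y='r'](π[y](R)) ∪ π[y](ρ[y/z](σ[f>=8](T)))) → 3

== RESULT ==
y
r
r
t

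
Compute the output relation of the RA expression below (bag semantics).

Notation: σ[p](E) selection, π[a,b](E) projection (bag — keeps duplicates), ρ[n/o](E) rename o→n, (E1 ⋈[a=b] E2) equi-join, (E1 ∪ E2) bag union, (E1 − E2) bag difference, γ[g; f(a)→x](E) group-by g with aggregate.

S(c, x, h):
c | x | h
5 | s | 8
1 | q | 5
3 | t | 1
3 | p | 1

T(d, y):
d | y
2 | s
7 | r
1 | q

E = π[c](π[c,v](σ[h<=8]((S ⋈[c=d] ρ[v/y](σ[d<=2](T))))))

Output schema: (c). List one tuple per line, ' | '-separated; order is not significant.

Row counts bottom-up:
  S → 4
  T → 3
  σ[d<=2](T) → 2
  ρ[v/y](σ[d<=2](T)) → 2
  (S ⋈[c=d] ρ[v/y](σ[d<=2](T))) → 1
  σ[h<=8]((S ⋈[c=d] ρ[v/y](σ[d<=2](T)))) → 1
  π[c,v](σ[h<=8]((S ⋈[c=d] ρ[v/y](σ[d<=2](T))))) → 1
  π[c](π[c,v](σ[h<=8]((S ⋈[c=d] ρ[v/y](σ[d<=2](T)))))) → 1

== RESULT ==
c
1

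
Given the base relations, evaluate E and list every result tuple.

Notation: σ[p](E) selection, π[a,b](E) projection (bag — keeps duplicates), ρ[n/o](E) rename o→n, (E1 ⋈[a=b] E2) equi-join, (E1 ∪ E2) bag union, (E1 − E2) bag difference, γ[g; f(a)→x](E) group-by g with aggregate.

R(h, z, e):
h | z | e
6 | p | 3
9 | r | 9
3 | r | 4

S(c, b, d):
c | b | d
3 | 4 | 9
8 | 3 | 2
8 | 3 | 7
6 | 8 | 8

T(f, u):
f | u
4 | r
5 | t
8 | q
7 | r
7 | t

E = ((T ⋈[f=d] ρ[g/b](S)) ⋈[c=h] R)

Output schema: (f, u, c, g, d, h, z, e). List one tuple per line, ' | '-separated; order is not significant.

Subexpression sizes:
  T → 5
  S → 4
  ρ[g/b](S) → 4
  (T ⋈[f=d] ρ[g/b](S)) → 3
  R → 3
  ((T ⋈[f=d] ρ[g/b](S)) ⋈[c=h] R) → 1

== RESULT ==
f | u | c | g | d | h | z | e
8 | q | 6 | 8 | 8 | 6 | p | 3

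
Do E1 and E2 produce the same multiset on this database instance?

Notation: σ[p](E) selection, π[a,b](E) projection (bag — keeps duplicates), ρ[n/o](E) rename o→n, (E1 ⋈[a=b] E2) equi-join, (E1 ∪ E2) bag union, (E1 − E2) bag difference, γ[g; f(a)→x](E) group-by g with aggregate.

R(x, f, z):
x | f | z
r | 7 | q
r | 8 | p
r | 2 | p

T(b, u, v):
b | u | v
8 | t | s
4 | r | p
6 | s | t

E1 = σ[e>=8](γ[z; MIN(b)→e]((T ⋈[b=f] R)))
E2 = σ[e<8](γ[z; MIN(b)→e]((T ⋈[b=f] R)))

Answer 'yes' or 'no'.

E1 per-node cardinality:
  T → 3
  R → 3
  (T ⋈[b=f] R) → 1
  γ[z; MIN(b)→e]((T ⋈[b=f] R)) → 1
  σ[e>=8](γ[z; MIN(b)→e]((T ⋈[b=f] R))) → 1
E2 per-node cardinality:
  T → 3
  R → 3
  (T ⋈[b=f] R) → 1
  γ[z; MIN(b)→e]((T ⋈[b=f] R)) → 1
  σ[e<8](γ[z; MIN(b)→e]((T ⋈[b=f] R))) → 0

E1 result:
z | e
p | 8
E2 result:
z | e
(0 rows)
Witness: ('p', 8) appears 1× in E1 but 0× in E2.

no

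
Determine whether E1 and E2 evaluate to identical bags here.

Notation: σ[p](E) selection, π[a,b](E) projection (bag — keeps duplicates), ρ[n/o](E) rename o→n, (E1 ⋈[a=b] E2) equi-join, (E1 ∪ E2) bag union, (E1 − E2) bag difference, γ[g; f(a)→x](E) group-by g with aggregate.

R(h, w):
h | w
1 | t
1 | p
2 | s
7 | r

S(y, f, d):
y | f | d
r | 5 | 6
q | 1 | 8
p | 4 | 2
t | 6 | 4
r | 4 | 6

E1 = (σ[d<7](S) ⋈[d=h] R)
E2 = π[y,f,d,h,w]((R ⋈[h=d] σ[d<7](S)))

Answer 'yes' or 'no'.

E1 stepwise |·|:
  S → 5
  σ[d<7](S) → 4
  R → 4
  (σ[d<7](S) ⋈[d=h] R) → 1
E2 stepwise |·|:
  R → 4
  S → 5
  σ[d<7](S) → 4
  (R ⋈[h=d] σ[d<7](S)) → 1
  π[y,f,d,h,w]((R ⋈[h=d] σ[d<7](S))) → 1

E1 and E2 produce the same multiset:
y | f | d | h | w
p | 4 | 2 | 2 | s

yes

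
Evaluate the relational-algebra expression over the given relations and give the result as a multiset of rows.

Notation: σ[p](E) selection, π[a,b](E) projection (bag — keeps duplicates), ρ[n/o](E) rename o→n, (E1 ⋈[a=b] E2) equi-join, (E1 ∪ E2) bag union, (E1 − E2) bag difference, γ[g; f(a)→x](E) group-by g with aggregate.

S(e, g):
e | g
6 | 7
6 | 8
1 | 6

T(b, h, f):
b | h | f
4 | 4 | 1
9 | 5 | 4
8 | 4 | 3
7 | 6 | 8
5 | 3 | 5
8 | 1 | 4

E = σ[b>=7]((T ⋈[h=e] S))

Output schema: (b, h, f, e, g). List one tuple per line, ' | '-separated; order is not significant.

Subexpression sizes:
  T → 6
  S → 3
  (T ⋈[h=e] S) → 3
  σ[b>=7]((T ⋈[h=e] S)) → 3

== RESULT ==
b | h | f | e | g
7 | 6 | 8 | 6 | 7
7 | 6 | 8 | 6 | 8
8 | 1 | 4 | 1 | 6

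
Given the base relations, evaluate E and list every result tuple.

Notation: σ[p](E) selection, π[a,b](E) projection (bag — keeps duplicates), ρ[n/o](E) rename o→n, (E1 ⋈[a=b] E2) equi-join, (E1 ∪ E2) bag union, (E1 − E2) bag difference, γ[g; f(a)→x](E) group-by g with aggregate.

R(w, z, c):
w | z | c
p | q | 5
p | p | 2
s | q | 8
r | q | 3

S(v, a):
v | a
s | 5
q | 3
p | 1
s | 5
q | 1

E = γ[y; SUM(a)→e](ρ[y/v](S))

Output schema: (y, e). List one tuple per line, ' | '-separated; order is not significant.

Subexpression sizes:
  S → 5
  ρ[y/v](S) → 5
  γ[y; SUM(a)→e](ρ[y/v](S)) → 3

== RESULT ==
y | e
p | 1
q | 4
s | 10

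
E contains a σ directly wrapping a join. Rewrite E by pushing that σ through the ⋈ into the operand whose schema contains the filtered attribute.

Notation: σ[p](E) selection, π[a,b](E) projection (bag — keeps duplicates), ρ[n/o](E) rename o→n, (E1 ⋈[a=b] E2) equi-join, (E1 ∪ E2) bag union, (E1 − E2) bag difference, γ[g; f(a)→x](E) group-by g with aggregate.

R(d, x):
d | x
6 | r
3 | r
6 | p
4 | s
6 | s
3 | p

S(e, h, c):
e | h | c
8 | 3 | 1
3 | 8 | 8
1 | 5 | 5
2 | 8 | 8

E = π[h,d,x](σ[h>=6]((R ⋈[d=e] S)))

σ filters on h, owned by the right side.
E' = π[h,d,x]((R ⋈[d=e] σ[h>=6](S)))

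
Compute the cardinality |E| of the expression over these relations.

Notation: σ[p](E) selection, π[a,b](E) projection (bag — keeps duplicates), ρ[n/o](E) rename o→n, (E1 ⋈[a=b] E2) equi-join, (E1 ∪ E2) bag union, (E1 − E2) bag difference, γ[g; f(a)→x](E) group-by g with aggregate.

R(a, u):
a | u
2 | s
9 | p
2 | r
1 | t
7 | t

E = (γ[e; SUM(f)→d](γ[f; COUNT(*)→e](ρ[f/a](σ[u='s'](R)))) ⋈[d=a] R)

Row counts bottom-up:
  R → 5
  σ[u='s'](R) → 1
  ρ[f/a](σ[u='s'](R)) → 1
  γ[f; COUNT(*)→e](ρ[f/a](σ[u='s'](R))) → 1
  γ[e; SUM(f)→d](γ[f; COUNT(*)→e](ρ[f/a](σ[u='s'](R)))) → 1
  R → 5
  (γ[e; SUM(f)→d](γ[f; COUNT(*)→e](ρ[f/a](σ[u='s'](R)))) ⋈[d=a] R) → 2

|E| = 2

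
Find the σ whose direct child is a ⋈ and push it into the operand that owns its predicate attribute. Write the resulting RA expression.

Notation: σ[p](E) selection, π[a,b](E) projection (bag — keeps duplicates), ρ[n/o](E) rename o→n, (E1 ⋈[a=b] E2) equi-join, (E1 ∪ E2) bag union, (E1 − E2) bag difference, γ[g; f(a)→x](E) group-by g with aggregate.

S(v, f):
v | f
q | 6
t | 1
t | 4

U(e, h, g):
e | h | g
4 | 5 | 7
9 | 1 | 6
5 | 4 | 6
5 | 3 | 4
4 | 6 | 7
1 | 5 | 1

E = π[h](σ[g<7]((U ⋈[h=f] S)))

σ filters on g, owned by the left side.
E' = π[h]((σ[g<7](U) ⋈[h=f] S))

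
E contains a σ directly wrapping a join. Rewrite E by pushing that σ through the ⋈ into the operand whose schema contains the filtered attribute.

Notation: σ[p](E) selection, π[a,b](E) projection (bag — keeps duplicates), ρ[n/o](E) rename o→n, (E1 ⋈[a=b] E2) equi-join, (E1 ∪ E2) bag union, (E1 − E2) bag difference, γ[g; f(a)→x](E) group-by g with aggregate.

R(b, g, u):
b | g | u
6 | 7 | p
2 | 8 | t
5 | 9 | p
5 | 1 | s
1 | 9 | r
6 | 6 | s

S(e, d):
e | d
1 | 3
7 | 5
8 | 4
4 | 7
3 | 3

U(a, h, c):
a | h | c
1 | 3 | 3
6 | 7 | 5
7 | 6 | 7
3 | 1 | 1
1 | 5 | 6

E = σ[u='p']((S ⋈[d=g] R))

σ filters on u, owned by the right side.
E' = (S ⋈[d=g] σ[u='p'](R))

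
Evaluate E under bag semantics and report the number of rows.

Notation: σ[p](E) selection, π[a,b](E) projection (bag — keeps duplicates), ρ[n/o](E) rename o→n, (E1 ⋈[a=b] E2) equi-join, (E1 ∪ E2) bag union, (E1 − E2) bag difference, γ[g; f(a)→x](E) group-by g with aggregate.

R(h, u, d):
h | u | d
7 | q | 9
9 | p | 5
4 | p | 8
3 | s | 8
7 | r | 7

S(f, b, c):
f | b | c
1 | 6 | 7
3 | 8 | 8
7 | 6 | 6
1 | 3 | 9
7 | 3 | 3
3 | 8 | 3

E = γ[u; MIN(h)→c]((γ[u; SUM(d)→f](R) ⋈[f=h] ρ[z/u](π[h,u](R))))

Stepwise |·|:
  R → 5
  γ[u; SUM(d)→f](R) → 4
  R → 5
  π[h,u](R) → 5
  ρ[z/u](π[h,u](R)) → 5
  (γ[u; SUM(d)→f](R) ⋈[f=h] ρ[z/u](π[h,u](R))) → 3
  γ[u; MIN(h)→c]((γ[u; SUM(d)→f](R) ⋈[f=h] ρ[z/u](π[h,u](R)))) → 2

|E| = 2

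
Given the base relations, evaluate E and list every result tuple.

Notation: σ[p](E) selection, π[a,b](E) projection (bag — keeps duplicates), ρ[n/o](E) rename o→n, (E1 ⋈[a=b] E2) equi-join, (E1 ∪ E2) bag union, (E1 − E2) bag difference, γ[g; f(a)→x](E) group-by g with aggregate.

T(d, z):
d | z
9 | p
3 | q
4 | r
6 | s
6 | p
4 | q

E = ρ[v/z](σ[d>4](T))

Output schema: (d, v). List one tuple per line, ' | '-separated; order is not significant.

Per-node cardinality:
  T → 6
  σ[d>4](T) → 3
  ρ[v/z](σ[d>4](T)) → 3

== RESULT ==
d | v
6 | p
6 | s
9 | p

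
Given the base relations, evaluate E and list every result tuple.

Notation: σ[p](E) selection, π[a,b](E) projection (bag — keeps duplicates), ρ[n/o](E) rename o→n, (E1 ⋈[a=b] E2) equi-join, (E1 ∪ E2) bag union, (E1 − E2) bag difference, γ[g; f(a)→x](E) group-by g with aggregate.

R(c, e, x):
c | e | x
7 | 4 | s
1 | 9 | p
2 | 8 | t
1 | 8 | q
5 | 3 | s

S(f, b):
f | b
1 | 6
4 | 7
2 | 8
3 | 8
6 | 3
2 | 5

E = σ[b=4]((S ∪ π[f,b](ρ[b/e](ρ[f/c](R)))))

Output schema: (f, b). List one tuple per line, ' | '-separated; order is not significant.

Stepwise |·|:
  S → 6
  R → 5
  ρ[f/c](R) → 5
  ρ[b/e](ρ[f/c](R)) → 5
  π[f,b](ρ[b/e](ρ[f/c](R))) → 5
  (S ∪ π[f,b](ρ[b/e](ρ[f/c](R)))) → 11
  σ[b=4]((S ∪ π[f,b](ρ[b/e](ρ[f/c](R))))) → 1

== RESULT ==
f | b
7 | 4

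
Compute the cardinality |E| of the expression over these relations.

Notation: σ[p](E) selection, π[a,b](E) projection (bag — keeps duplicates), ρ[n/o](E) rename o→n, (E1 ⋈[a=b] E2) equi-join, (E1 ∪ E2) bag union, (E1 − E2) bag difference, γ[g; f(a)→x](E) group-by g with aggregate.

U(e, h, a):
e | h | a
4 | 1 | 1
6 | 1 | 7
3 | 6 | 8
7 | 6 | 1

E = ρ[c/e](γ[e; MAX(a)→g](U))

Stepwise |·|:
  U → 4
  γ[e; MAX(a)→g](U) → 4
  ρ[c/e](γ[e; MAX(a)→g](U)) → 4

|E| = 4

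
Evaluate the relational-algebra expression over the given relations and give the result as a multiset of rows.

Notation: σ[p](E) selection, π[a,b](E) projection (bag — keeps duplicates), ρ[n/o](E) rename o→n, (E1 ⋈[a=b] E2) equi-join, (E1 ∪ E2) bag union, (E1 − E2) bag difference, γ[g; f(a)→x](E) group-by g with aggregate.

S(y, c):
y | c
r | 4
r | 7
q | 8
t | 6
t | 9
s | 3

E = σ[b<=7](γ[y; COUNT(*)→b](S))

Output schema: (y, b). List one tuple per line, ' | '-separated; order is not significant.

Per-node cardinality:
  S → 6
  γ[y; COUNT(*)→b](S) → 4
  σ[b<=7](γ[y; COUNT(*)→b](S)) → 4

== RESULT ==
y | b
q | 1
r | 2
s | 1
t | 2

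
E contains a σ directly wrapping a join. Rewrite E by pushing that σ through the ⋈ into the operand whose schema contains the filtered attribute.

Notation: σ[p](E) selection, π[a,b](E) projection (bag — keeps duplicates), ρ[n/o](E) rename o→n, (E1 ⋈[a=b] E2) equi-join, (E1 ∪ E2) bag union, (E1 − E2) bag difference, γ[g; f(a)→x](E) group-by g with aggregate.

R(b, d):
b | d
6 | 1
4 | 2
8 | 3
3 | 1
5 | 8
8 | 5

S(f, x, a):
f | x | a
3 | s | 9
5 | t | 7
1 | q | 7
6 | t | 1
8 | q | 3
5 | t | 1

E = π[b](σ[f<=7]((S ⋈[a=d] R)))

σ filters on f, owned by the left side.
E' = π[b]((σ[f<=7](S) ⋈[a=d] R))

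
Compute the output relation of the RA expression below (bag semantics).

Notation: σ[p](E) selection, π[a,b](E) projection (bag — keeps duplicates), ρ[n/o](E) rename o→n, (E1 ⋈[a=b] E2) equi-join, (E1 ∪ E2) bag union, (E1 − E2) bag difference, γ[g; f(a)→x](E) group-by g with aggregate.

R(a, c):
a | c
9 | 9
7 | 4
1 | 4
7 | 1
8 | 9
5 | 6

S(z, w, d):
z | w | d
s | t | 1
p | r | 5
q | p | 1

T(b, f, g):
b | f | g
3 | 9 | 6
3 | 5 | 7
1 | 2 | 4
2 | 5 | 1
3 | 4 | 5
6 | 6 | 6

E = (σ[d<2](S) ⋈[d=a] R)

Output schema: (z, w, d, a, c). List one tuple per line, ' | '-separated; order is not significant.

Stepwise |·|:
  S → 3
  σ[d<2](S) → 2
  R → 6
  (σ[d<2](S) ⋈[d=a] R) → 2

== RESULT ==
z | w | d | a | c
q | p | 1 | 1 | 4
s | t | 1 | 1 | 4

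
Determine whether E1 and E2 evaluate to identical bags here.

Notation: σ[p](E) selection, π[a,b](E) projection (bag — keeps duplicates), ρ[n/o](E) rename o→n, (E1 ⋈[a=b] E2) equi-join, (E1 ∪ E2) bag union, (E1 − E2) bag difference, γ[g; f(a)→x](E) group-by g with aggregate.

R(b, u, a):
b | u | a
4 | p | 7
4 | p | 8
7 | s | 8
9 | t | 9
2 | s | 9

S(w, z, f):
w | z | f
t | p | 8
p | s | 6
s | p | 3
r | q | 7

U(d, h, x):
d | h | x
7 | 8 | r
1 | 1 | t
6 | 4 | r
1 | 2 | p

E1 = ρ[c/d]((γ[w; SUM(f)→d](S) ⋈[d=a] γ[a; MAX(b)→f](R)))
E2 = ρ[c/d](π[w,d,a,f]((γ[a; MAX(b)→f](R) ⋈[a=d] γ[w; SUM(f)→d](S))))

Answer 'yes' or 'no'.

E1 per-node cardinality:
  S → 4
  γ[w; SUM(f)→d](S) → 4
  R → 5
  γ[a; MAX(b)→f](R) → 3
  (γ[w; SUM(f)→d](S) ⋈[d=a] γ[a; MAX(b)→f](R)) → 2
  ρ[c/d]((γ[w; SUM(f)→d](S) ⋈[d=a] γ[a; MAX(b)→f](R))) → 2
E2 per-node cardinality:
  R → 5
  γ[a; MAX(b)→f](R) → 3
  S → 4
  γ[w; SUM(f)→d](S) → 4
  (γ[a; MAX(b)→f](R) ⋈[a=d] γ[w; SUM(f)→d](S)) → 2
  π[w,d,a,f]((γ[a; MAX(b)→f](R) ⋈[a=d] γ[w; SUM(f)→d](S))) → 2
  ρ[c/d](π[w,d,a,f]((γ[a; MAX(b)→f](R) ⋈[a=d] γ[w; SUM(f)→d](S)))) → 2

E1 and E2 produce the same multiset:
w | c | a | f
r | 7 | 7 | 4
t | 8 | 8 | 7

yes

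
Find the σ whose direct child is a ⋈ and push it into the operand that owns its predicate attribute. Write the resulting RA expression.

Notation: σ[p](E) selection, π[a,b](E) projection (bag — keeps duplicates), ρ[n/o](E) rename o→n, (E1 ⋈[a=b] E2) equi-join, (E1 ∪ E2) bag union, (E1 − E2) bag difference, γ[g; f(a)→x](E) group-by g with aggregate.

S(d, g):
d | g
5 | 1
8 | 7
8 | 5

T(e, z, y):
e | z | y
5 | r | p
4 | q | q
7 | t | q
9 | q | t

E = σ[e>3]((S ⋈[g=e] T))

σ filters on e, owned by the right side.
E' = (S ⋈[g=e] σ[e>3](T))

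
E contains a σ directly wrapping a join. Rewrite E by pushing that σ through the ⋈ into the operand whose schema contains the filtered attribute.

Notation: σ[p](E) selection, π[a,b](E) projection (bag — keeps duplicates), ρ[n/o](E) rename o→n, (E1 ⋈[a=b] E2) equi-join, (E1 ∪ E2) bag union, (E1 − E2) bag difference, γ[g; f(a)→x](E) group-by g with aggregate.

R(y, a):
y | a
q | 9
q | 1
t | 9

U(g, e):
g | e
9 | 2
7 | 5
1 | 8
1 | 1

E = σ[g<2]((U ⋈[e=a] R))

σ filters on g, owned by the left side.
E' = (σ[g<2](U) ⋈[e=a] R)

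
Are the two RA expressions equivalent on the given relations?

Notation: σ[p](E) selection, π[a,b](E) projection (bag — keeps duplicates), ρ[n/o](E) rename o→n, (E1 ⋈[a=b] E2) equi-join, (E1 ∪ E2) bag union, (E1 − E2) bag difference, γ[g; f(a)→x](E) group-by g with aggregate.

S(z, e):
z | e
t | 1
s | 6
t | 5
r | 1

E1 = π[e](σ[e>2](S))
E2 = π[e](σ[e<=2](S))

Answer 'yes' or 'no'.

E1 stepwise |·|:
  S → 4
  σ[e>2](S) → 2
  π[e](σ[e>2](S)) → 2
E2 stepwise |·|:
  S → 4
  σ[e<=2](S) → 2
  π[e](σ[e<=2](S)) → 2

E1 result:
e
5
6
E2 result:
e
1
1
Witness: (6,) appears 1× in E1 but 0× in E2.

no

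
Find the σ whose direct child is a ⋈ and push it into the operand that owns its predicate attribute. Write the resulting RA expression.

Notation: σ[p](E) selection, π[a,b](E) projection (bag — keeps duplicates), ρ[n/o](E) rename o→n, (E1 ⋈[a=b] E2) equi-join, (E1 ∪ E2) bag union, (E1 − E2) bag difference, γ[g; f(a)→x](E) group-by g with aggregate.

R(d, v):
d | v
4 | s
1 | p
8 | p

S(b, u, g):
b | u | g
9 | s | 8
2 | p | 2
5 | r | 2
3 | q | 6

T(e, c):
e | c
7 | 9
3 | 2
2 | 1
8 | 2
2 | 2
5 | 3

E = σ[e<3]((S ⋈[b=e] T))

σ filters on e, owned by the right side.
E' = (S ⋈[b=e] σ[e<3](T))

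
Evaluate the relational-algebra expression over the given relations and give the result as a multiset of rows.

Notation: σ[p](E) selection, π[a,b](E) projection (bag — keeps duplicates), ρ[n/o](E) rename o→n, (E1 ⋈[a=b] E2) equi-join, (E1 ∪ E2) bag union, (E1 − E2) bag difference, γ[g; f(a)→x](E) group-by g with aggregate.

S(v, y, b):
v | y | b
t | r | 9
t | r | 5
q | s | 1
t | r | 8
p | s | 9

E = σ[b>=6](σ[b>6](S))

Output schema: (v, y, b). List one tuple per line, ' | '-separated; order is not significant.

Per-node cardinality:
  S → 5
  σ[b>6](S) → 3
  σ[b>=6](σ[b>6](S)) → 3

== RESULT ==
v | y | b
p | s | 9
t | r | 8
t | r | 9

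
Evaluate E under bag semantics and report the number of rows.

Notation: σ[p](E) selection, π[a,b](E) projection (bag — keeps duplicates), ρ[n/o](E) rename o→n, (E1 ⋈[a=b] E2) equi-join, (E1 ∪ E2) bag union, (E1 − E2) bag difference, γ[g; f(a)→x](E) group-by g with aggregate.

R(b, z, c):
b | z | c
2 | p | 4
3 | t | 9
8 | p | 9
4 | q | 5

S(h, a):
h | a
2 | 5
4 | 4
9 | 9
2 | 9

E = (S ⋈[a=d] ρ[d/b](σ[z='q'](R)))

Per-node cardinality:
  S → 4
  R → 4
  σ[z='q'](R) → 1
  ρ[d/b](σ[z='q'](R)) → 1
  (S ⋈[a=d] ρ[d/b](σ[z='q'](R))) → 1

|E| = 1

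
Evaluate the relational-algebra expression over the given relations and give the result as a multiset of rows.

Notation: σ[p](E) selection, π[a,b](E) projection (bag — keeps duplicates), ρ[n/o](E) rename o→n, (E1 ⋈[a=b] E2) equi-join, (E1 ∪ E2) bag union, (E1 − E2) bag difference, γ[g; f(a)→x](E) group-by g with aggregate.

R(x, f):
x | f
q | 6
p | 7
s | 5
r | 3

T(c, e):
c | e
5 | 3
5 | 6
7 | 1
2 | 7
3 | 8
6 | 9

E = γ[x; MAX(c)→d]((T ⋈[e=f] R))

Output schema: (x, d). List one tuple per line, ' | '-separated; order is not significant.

Row counts bottom-up:
  T → 6
  R → 4
  (T ⋈[e=f] R) → 3
  γ[x; MAX(c)→d]((T ⋈[e=f] R)) → 3

== RESULT ==
x | d
p | 2
q | 5
r | 5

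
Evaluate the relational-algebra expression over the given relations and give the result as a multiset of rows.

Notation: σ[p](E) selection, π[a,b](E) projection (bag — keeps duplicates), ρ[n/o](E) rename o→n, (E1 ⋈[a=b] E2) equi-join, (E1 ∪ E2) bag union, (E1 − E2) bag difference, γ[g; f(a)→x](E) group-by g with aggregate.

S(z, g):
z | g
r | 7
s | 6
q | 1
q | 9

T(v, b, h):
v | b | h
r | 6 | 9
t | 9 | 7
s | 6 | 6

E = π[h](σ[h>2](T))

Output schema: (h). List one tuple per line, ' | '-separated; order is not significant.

Row counts bottom-up:
  T → 3
  σ[h>2](T) → 3
  π[h](σ[h>2](T)) → 3

== RESULT ==
h
6
7
9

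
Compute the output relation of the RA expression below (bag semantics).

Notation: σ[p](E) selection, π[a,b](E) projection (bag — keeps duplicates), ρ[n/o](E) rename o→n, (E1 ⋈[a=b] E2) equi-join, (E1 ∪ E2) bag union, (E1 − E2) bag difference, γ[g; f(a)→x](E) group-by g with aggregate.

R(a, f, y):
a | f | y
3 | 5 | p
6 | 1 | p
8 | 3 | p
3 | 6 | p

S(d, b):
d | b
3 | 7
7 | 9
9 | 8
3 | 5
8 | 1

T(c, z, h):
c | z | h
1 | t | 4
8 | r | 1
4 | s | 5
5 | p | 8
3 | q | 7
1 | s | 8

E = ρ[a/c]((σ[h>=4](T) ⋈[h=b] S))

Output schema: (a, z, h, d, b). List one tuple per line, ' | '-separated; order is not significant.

Per-node cardinality:
  T → 6
  σ[h>=4](T) → 5
  S → 5
  (σ[h>=4](T) ⋈[h=b] S) → 4
  ρ[a/c]((σ[h>=4](T) ⋈[h=b] S)) → 4

== RESULT ==
a | z | h | d | b
1 | s | 8 | 9 | 8
3 | q | 7 | 3 | 7
4 | s | 5 | 3 | 5
5 | p | 8 | 9 | 8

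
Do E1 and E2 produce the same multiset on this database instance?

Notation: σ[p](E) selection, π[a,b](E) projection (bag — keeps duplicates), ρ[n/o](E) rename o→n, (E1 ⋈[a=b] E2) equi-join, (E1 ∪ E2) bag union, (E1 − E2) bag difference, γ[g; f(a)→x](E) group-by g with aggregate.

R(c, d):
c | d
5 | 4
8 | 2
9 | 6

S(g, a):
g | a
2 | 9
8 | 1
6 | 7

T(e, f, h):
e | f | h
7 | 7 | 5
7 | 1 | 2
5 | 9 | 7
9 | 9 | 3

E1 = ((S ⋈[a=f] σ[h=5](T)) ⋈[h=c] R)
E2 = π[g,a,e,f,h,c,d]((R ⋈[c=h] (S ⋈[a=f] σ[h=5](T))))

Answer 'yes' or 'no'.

E1 subexpression sizes:
  S → 3
  T → 4
  σ[h=5](T) → 1
  (S ⋈[a=f] σ[h=5](T)) → 1
  R → 3
  ((S ⋈[a=f] σ[h=5](T)) ⋈[h=c] R) → 1
E2 subexpression sizes:
  R → 3
  S → 3
  T → 4
  σ[h=5](T) → 1
  (S ⋈[a=f] σ[h=5](T)) → 1
  (R ⋈[c=h] (S ⋈[a=f] σ[h=5](T))) → 1
  π[g,a,e,f,h,c,d]((R ⋈[c=h] (S ⋈[a=f] σ[h=5](T)))) → 1

E1 and E2 produce the same multiset:
g | a | e | f | h | c | d
6 | 7 | 7 | 7 | 5 | 5 | 4

yes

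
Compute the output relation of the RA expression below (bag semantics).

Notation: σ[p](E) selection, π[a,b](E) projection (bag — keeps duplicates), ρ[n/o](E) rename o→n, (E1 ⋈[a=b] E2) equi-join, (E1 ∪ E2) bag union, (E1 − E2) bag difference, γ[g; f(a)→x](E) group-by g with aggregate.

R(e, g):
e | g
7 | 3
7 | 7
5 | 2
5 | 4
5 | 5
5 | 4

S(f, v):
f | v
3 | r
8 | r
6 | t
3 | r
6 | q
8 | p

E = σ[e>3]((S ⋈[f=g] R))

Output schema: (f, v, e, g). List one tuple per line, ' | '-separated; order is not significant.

Stepwise |·|:
  S → 6
  R → 6
  (S ⋈[f=g] R) → 2
  σ[e>3]((S ⋈[f=g] R)) → 2

== RESULT ==
f | v | e | g
3 | r | 7 | 3
3 | r | 7 | 3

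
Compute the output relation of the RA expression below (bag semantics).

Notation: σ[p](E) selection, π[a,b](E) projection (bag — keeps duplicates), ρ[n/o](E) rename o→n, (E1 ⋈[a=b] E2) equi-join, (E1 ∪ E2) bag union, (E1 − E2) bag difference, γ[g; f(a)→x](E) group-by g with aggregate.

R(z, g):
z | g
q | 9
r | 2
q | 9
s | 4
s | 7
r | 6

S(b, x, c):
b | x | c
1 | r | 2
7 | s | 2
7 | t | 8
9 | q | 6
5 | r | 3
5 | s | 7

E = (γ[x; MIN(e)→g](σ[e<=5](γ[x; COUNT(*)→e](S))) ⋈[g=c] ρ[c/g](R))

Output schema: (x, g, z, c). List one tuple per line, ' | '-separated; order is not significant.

Row counts bottom-up:
  S → 6
  γ[x; COUNT(*)→e](S) → 4
  σ[e<=5](γ[x; COUNT(*)→e](S)) → 4
  γ[x; MIN(e)→g](σ[e<=5](γ[x; COUNT(*)→e](S))) → 4
  R → 6
  ρ[c/g](R) → 6
  (γ[x; MIN(e)→g](σ[e<=5](γ[x; COUNT(*)→e](S))) ⋈[g=c] ρ[c/g](R)) → 2

== RESULT ==
x | g | z | c
r | 2 | r | 2
s | 2 | r | 2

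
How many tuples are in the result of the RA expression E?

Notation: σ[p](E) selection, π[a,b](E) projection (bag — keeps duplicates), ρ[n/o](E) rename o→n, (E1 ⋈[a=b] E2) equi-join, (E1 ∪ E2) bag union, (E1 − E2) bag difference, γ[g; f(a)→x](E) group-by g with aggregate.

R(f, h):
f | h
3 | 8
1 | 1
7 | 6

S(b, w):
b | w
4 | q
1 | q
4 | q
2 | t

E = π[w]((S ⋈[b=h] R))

Subexpression sizes:
  S → 4
  R → 3
  (S ⋈[b=h] R) → 1
  π[w]((S ⋈[b=h] R)) → 1

|E| = 1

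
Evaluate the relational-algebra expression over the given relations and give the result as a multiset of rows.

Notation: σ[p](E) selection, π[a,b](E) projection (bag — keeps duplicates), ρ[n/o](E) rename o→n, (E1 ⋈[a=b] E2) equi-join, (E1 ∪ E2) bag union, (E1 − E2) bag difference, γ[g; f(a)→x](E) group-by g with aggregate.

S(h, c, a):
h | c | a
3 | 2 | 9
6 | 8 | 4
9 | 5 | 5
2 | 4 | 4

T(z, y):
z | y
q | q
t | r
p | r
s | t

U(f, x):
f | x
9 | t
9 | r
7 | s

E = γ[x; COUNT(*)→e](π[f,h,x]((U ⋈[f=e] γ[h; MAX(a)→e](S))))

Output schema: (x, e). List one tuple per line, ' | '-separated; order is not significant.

Stepwise |·|:
  U → 3
  S → 4
  γ[h; MAX(a)→e](S) → 4
  (U ⋈[f=e] γ[h; MAX(a)→e](S)) → 2
  π[f,h,x]((U ⋈[f=e] γ[h; MAX(a)→e](S))) → 2
  γ[x; COUNT(*)→e](π[f,h,x]((U ⋈[f=e] γ[h; MAX(a)→e](S)))) → 2

== RESULT ==
x | e
r | 1
t | 1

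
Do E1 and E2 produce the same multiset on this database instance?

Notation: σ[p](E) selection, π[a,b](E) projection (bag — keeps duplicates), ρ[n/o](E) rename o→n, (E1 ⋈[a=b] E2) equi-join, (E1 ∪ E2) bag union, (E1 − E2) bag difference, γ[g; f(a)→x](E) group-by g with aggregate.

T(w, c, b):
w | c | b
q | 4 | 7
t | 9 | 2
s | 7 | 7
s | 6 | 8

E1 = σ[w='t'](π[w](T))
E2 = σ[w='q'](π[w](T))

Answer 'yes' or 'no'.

E1 stepwise |·|:
  T → 4
  π[w](T) → 4
  σ[w='t'](π[w](T)) → 1
E2 stepwise |·|:
  T → 4
  π[w](T) → 4
  σ[w='q'](π[w](T)) → 1

E1 result:
w
t
E2 result:
w
q
Witness: ('t',) appears 1× in E1 but 0× in E2.

no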